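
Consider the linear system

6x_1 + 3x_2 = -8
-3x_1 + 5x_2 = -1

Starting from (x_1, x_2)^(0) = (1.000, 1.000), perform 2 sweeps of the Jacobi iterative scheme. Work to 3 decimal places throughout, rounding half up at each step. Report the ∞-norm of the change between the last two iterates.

Iteration 1:
  x_1 = (-8 - (3)·1.000) / (6) = -1.833
  x_2 = (-1 - (-3)·1.000) / (5) = 0.400
Iteration 2:
  x_1 = (-8 - (3)·0.400) / (6) = -1.533
  x_2 = (-1 - (-3)·-1.833) / (5) = -1.300
Change: (0.300, -1.700) → max |·| = 1.700

1.700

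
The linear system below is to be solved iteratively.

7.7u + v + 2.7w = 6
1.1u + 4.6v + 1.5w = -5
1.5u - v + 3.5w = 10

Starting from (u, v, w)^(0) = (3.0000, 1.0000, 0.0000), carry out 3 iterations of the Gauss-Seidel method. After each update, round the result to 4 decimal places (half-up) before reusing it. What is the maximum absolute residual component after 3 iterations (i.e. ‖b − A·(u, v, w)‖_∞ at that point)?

0.1255

Iteration 1:
  u = (6 - (1)·1.0000 - (2.7)·0.0000) / (7.7) = 0.6494
  v = (-5 - (1.1)·0.6494 - (1.5)·0.0000) / (4.6) = -1.2422
  w = (10 - (1.5)·0.6494 - (-1)·-1.2422) / (3.5) = 2.2239
Iteration 2:
  u = (6 - (1)·-1.2422 - (2.7)·2.2239) / (7.7) = 0.1607
  v = (-5 - (1.1)·0.1607 - (1.5)·2.2239) / (4.6) = -1.8506
  w = (10 - (1.5)·0.1607 - (-1)·-1.8506) / (3.5) = 2.2595
Iteration 3:
  u = (6 - (1)·-1.8506 - (2.7)·2.2595) / (7.7) = 0.2273
  v = (-5 - (1.1)·0.2273 - (1.5)·2.2595) / (4.6) = -1.8781
  w = (10 - (1.5)·0.2273 - (-1)·-1.8781) / (3.5) = 2.2231
Residual b − A·x = (0.1255, 0.0546, 0.0001); ∞-norm = 0.1255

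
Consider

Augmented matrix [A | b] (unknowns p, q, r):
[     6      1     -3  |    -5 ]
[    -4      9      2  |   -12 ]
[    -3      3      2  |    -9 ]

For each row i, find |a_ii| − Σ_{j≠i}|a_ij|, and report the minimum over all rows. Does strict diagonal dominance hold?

row 1: |6| − (1+3) = 2
row 2: |9| − (4+2) = 3
row 3: |2| − (3+3) = -4
minimum over rows = -4 → not strictly diagonally dominant

-4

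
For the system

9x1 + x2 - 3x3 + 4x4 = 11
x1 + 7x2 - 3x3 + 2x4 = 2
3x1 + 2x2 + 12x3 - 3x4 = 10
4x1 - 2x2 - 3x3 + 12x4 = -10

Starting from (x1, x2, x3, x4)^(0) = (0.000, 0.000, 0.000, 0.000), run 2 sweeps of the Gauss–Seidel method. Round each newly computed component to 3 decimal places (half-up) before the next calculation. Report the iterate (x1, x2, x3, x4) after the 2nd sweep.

Iteration 1:
  x1 = (11 - (1)·0.000 - (-3)·0.000 - (4)·0.000) / (9) = 1.222
  x2 = (2 - (1)·1.222 - (-3)·0.000 - (2)·0.000) / (7) = 0.111
  x3 = (10 - (3)·1.222 - (2)·0.111 - (-3)·0.000) / (12) = 0.509
  x4 = (-10 - (4)·1.222 - (-2)·0.111 - (-3)·0.509) / (12) = -1.095
Iteration 2:
  x1 = (11 - (1)·0.111 - (-3)·0.509 - (4)·-1.095) / (9) = 1.866
  x2 = (2 - (1)·1.866 - (-3)·0.509 - (2)·-1.095) / (7) = 0.550
  x3 = (10 - (3)·1.866 - (2)·0.550 - (-3)·-1.095) / (12) = 0.001
  x4 = (-10 - (4)·1.866 - (-2)·0.550 - (-3)·0.001) / (12) = -1.363

(1.866, 0.550, 0.001, -1.363)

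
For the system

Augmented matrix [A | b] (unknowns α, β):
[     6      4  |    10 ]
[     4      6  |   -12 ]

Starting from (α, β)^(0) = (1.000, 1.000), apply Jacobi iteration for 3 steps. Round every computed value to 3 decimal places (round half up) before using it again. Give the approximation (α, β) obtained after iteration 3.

Iteration 1:
  α = (10 - (4)·1.000) / (6) = 1.000
  β = (-12 - (4)·1.000) / (6) = -2.667
Iteration 2:
  α = (10 - (4)·-2.667) / (6) = 3.445
  β = (-12 - (4)·1.000) / (6) = -2.667
Iteration 3:
  α = (10 - (4)·-2.667) / (6) = 3.445
  β = (-12 - (4)·3.445) / (6) = -4.297

(3.445, -4.297)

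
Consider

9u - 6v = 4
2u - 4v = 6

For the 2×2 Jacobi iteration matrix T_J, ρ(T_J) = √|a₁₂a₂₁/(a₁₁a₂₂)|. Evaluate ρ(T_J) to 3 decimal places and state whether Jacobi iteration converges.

a₁₂a₂₁/(a₁₁a₂₂) = (-6)·(2) / ((9)·(-4)) = 0.333333
ρ = √|0.333333| = √0.333333 = 0.577
ρ < 1, so Jacobi converges

0.577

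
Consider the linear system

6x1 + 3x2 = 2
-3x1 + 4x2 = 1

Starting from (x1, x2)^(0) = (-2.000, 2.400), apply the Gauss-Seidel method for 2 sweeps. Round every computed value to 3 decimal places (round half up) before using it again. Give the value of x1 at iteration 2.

Iteration 1:
  x1 = (2 - (3)·2.400) / (6) = -0.867
  x2 = (1 - (-3)·-0.867) / (4) = -0.400
Iteration 2:
  x1 = (2 - (3)·-0.400) / (6) = 0.533
  x2 = (1 - (-3)·0.533) / (4) = 0.650

0.533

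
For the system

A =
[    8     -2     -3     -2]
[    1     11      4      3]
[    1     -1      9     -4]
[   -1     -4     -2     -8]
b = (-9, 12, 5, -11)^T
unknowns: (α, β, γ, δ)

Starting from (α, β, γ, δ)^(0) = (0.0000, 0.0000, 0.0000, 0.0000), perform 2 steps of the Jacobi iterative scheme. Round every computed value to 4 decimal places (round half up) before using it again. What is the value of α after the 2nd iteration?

-0.3002

Iteration 1:
  α = (-9 - (-2)·0.0000 - (-3)·0.0000 - (-2)·0.0000) / (8) = -1.1250
  β = (12 - (1)·0.0000 - (4)·0.0000 - (3)·0.0000) / (11) = 1.0909
  γ = (5 - (1)·0.0000 - (-1)·0.0000 - (-4)·0.0000) / (9) = 0.5556
  δ = (-11 - (-1)·0.0000 - (-4)·0.0000 - (-2)·0.0000) / (-8) = 1.3750
Iteration 2:
  α = (-9 - (-2)·1.0909 - (-3)·0.5556 - (-2)·1.3750) / (8) = -0.3002
  β = (12 - (1)·-1.1250 - (4)·0.5556 - (3)·1.3750) / (11) = 0.6161
  γ = (5 - (1)·-1.1250 - (-1)·1.0909 - (-4)·1.3750) / (9) = 1.4129
  δ = (-11 - (-1)·-1.1250 - (-4)·1.0909 - (-2)·0.5556) / (-8) = 0.8313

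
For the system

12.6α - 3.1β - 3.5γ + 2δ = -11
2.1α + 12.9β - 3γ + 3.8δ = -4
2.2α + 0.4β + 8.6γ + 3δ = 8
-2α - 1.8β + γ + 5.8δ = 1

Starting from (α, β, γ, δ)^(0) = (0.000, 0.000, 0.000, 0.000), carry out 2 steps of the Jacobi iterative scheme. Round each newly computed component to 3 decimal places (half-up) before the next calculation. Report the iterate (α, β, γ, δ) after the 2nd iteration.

Iteration 1:
  α = (-11 - (-3.1)·0.000 - (-3.5)·0.000 - (2)·0.000) / (12.6) = -0.873
  β = (-4 - (2.1)·0.000 - (-3)·0.000 - (3.8)·0.000) / (12.9) = -0.310
  γ = (8 - (2.2)·0.000 - (0.4)·0.000 - (3)·0.000) / (8.6) = 0.930
  δ = (1 - (-2)·0.000 - (-1.8)·0.000 - (1)·0.000) / (5.8) = 0.172
Iteration 2:
  α = (-11 - (-3.1)·-0.310 - (-3.5)·0.930 - (2)·0.172) / (12.6) = -0.718
  β = (-4 - (2.1)·-0.873 - (-3)·0.930 - (3.8)·0.172) / (12.9) = -0.002
  γ = (8 - (2.2)·-0.873 - (0.4)·-0.310 - (3)·0.172) / (8.6) = 1.108
  δ = (1 - (-2)·-0.873 - (-1.8)·-0.310 - (1)·0.930) / (5.8) = -0.385

(-0.718, -0.002, 1.108, -0.385)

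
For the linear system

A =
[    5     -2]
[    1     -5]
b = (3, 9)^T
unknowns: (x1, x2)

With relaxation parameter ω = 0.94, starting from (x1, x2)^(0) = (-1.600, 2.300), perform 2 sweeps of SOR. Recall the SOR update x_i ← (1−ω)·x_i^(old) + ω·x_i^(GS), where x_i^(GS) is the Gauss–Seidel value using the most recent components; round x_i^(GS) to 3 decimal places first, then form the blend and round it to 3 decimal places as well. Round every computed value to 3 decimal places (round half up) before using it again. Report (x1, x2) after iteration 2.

(0.154, -1.741)

Iteration 1:
  x1: GS value = (3 - (-2)·2.300) / (5) = 1.520;  x1 ← (1−ω)·-1.600 + ω·1.520 = 1.333
  x2: GS value = (9 - (1)·1.333) / (-5) = -1.533;  x2 ← (1−ω)·2.300 + ω·-1.533 = -1.303
Iteration 2:
  x1: GS value = (3 - (-2)·-1.303) / (5) = 0.079;  x1 ← (1−ω)·1.333 + ω·0.079 = 0.154
  x2: GS value = (9 - (1)·0.154) / (-5) = -1.769;  x2 ← (1−ω)·-1.303 + ω·-1.769 = -1.741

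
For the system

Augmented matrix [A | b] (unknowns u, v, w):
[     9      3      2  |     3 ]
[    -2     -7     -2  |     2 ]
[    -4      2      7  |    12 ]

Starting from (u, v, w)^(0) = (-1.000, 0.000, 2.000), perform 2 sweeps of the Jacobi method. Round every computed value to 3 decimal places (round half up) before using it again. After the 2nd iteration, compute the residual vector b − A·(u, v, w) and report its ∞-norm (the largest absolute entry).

2.101

Iteration 1:
  u = (3 - (3)·0.000 - (2)·2.000) / (9) = -0.111
  v = (2 - (-2)·-1.000 - (-2)·2.000) / (-7) = -0.571
  w = (12 - (-4)·-1.000 - (2)·0.000) / (7) = 1.143
Iteration 2:
  u = (3 - (3)·-0.571 - (2)·1.143) / (9) = 0.270
  v = (2 - (-2)·-0.111 - (-2)·1.143) / (-7) = -0.581
  w = (12 - (-4)·-0.111 - (2)·-0.571) / (7) = 1.814
Residual b − A·x = (-1.315, 2.101, 1.544); ∞-norm = 2.101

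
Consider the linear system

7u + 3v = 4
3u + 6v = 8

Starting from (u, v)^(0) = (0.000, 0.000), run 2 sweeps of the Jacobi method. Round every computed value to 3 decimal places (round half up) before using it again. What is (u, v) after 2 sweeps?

(0.000, 1.048)

Iteration 1:
  u = (4 - (3)·0.000) / (7) = 0.571
  v = (8 - (3)·0.000) / (6) = 1.333
Iteration 2:
  u = (4 - (3)·1.333) / (7) = 0.000
  v = (8 - (3)·0.571) / (6) = 1.048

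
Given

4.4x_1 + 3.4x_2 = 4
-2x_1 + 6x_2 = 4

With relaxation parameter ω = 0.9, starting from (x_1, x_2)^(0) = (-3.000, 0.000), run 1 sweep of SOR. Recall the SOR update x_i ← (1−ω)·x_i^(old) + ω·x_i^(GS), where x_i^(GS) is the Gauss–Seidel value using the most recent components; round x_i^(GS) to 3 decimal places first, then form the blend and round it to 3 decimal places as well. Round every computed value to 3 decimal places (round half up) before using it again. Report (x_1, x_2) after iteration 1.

(0.518, 0.755)

Iteration 1:
  x_1: GS value = (4 - (3.4)·0.000) / (4.4) = 0.909;  x_1 ← (1−ω)·-3.000 + ω·0.909 = 0.518
  x_2: GS value = (4 - (-2)·0.518) / (6) = 0.839;  x_2 ← (1−ω)·0.000 + ω·0.839 = 0.755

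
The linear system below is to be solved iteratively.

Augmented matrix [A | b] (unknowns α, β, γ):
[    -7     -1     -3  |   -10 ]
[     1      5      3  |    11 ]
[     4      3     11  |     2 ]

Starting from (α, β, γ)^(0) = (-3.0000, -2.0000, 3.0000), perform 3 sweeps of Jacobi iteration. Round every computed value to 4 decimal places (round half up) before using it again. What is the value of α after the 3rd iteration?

1.3881

Iteration 1:
  α = (-10 - (-1)·-2.0000 - (-3)·3.0000) / (-7) = 0.4286
  β = (11 - (1)·-3.0000 - (3)·3.0000) / (5) = 1.0000
  γ = (2 - (4)·-3.0000 - (3)·-2.0000) / (11) = 1.8182
Iteration 2:
  α = (-10 - (-1)·1.0000 - (-3)·1.8182) / (-7) = 0.5065
  β = (11 - (1)·0.4286 - (3)·1.8182) / (5) = 1.0234
  γ = (2 - (4)·0.4286 - (3)·1.0000) / (11) = -0.2468
Iteration 3:
  α = (-10 - (-1)·1.0234 - (-3)·-0.2468) / (-7) = 1.3881
  β = (11 - (1)·0.5065 - (3)·-0.2468) / (5) = 2.2468
  γ = (2 - (4)·0.5065 - (3)·1.0234) / (11) = -0.2815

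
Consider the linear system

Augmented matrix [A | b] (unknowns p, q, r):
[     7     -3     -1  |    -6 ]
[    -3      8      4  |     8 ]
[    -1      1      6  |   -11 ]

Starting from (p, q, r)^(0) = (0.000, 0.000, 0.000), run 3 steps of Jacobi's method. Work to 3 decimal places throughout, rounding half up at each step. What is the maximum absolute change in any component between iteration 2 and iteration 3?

Iteration 1:
  p = (-6 - (-3)·0.000 - (-1)·0.000) / (7) = -0.857
  q = (8 - (-3)·0.000 - (4)·0.000) / (8) = 1.000
  r = (-11 - (-1)·0.000 - (1)·0.000) / (6) = -1.833
Iteration 2:
  p = (-6 - (-3)·1.000 - (-1)·-1.833) / (7) = -0.690
  q = (8 - (-3)·-0.857 - (4)·-1.833) / (8) = 1.595
  r = (-11 - (-1)·-0.857 - (1)·1.000) / (6) = -2.143
Iteration 3:
  p = (-6 - (-3)·1.595 - (-1)·-2.143) / (7) = -0.480
  q = (8 - (-3)·-0.690 - (4)·-2.143) / (8) = 1.813
  r = (-11 - (-1)·-0.690 - (1)·1.595) / (6) = -2.214
Change: (0.210, 0.218, -0.071) → max |·| = 0.218

0.218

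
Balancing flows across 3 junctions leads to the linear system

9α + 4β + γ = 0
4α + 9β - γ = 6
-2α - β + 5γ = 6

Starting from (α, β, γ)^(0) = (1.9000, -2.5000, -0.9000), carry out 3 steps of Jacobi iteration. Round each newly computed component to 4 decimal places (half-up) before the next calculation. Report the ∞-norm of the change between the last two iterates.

0.5743

Iteration 1:
  α = (0 - (4)·-2.5000 - (1)·-0.9000) / (9) = 1.2111
  β = (6 - (4)·1.9000 - (-1)·-0.9000) / (9) = -0.2778
  γ = (6 - (-2)·1.9000 - (-1)·-2.5000) / (5) = 1.4600
Iteration 2:
  α = (0 - (4)·-0.2778 - (1)·1.4600) / (9) = -0.0388
  β = (6 - (4)·1.2111 - (-1)·1.4600) / (9) = 0.2906
  γ = (6 - (-2)·1.2111 - (-1)·-0.2778) / (5) = 1.6289
Iteration 3:
  α = (0 - (4)·0.2906 - (1)·1.6289) / (9) = -0.3101
  β = (6 - (4)·-0.0388 - (-1)·1.6289) / (9) = 0.8649
  γ = (6 - (-2)·-0.0388 - (-1)·0.2906) / (5) = 1.2426
Change: (-0.2713, 0.5743, -0.3863) → max |·| = 0.5743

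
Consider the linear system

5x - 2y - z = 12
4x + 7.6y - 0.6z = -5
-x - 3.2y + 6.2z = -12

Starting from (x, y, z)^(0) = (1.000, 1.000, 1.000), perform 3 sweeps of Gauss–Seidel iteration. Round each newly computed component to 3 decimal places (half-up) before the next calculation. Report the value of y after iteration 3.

-1.561

Iteration 1:
  x = (12 - (-2)·1.000 - (-1)·1.000) / (5) = 3.000
  y = (-5 - (4)·3.000 - (-0.6)·1.000) / (7.6) = -2.158
  z = (-12 - (-1)·3.000 - (-3.2)·-2.158) / (6.2) = -2.565
Iteration 2:
  x = (12 - (-2)·-2.158 - (-1)·-2.565) / (5) = 1.024
  y = (-5 - (4)·1.024 - (-0.6)·-2.565) / (7.6) = -1.399
  z = (-12 - (-1)·1.024 - (-3.2)·-1.399) / (6.2) = -2.492
Iteration 3:
  x = (12 - (-2)·-1.399 - (-1)·-2.492) / (5) = 1.342
  y = (-5 - (4)·1.342 - (-0.6)·-2.492) / (7.6) = -1.561
  z = (-12 - (-1)·1.342 - (-3.2)·-1.561) / (6.2) = -2.525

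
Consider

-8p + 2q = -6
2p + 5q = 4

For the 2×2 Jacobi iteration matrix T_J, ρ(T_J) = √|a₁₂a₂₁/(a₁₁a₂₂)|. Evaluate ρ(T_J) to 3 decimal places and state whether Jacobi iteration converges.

0.316

a₁₂a₂₁/(a₁₁a₂₂) = (2)·(2) / ((-8)·(5)) = -0.100000
ρ = √|-0.100000| = √0.100000 = 0.316
ρ < 1, so Jacobi converges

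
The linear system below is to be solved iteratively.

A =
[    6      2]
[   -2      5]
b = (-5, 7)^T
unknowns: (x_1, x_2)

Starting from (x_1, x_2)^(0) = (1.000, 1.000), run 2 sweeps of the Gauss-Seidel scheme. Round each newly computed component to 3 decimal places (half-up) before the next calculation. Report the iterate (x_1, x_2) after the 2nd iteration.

(-1.144, 0.942)

Iteration 1:
  x_1 = (-5 - (2)·1.000) / (6) = -1.167
  x_2 = (7 - (-2)·-1.167) / (5) = 0.933
Iteration 2:
  x_1 = (-5 - (2)·0.933) / (6) = -1.144
  x_2 = (7 - (-2)·-1.144) / (5) = 0.942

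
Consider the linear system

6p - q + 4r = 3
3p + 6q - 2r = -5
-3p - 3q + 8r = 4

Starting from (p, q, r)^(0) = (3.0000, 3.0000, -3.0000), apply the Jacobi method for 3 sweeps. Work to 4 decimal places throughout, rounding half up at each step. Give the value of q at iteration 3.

Iteration 1:
  p = (3 - (-1)·3.0000 - (4)·-3.0000) / (6) = 3.0000
  q = (-5 - (3)·3.0000 - (-2)·-3.0000) / (6) = -3.3333
  r = (4 - (-3)·3.0000 - (-3)·3.0000) / (8) = 2.7500
Iteration 2:
  p = (3 - (-1)·-3.3333 - (4)·2.7500) / (6) = -1.8889
  q = (-5 - (3)·3.0000 - (-2)·2.7500) / (6) = -1.4167
  r = (4 - (-3)·3.0000 - (-3)·-3.3333) / (8) = 0.3750
Iteration 3:
  p = (3 - (-1)·-1.4167 - (4)·0.3750) / (6) = 0.0139
  q = (-5 - (3)·-1.8889 - (-2)·0.3750) / (6) = 0.2361
  r = (4 - (-3)·-1.8889 - (-3)·-1.4167) / (8) = -0.7396

0.2361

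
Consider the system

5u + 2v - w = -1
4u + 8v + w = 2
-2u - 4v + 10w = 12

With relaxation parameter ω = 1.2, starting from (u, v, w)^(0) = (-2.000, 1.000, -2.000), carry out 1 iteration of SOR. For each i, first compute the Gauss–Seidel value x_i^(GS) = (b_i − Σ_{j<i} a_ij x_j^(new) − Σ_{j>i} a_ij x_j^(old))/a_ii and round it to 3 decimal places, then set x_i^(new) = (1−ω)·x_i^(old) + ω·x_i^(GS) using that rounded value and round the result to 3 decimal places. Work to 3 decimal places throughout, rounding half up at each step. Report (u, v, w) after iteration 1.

Iteration 1:
  u: GS value = (-1 - (2)·1.000 - (-1)·-2.000) / (5) = -1.000;  u ← (1−ω)·-2.000 + ω·-1.000 = -0.800
  v: GS value = (2 - (4)·-0.800 - (1)·-2.000) / (8) = 0.900;  v ← (1−ω)·1.000 + ω·0.900 = 0.880
  w: GS value = (12 - (-2)·-0.800 - (-4)·0.880) / (10) = 1.392;  w ← (1−ω)·-2.000 + ω·1.392 = 2.070

(-0.800, 0.880, 2.070)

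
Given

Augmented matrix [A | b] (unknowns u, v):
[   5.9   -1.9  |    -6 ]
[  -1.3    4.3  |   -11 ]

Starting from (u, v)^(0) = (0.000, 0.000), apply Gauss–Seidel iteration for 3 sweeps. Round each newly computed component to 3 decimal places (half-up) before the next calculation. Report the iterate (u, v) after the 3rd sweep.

(-2.030, -3.172)

Iteration 1:
  u = (-6 - (-1.9)·0.000) / (5.9) = -1.017
  v = (-11 - (-1.3)·-1.017) / (4.3) = -2.866
Iteration 2:
  u = (-6 - (-1.9)·-2.866) / (5.9) = -1.940
  v = (-11 - (-1.3)·-1.940) / (4.3) = -3.145
Iteration 3:
  u = (-6 - (-1.9)·-3.145) / (5.9) = -2.030
  v = (-11 - (-1.3)·-2.030) / (4.3) = -3.172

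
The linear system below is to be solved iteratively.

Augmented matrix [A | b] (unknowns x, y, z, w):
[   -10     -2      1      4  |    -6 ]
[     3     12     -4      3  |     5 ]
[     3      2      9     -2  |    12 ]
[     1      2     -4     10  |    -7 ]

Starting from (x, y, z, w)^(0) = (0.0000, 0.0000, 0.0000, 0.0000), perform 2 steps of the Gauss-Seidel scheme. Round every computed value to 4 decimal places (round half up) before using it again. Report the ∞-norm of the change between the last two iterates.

Iteration 1:
  x = (-6 - (-2)·0.0000 - (1)·0.0000 - (4)·0.0000) / (-10) = 0.6000
  y = (5 - (3)·0.6000 - (-4)·0.0000 - (3)·0.0000) / (12) = 0.2667
  z = (12 - (3)·0.6000 - (2)·0.2667 - (-2)·0.0000) / (9) = 1.0741
  w = (-7 - (1)·0.6000 - (2)·0.2667 - (-4)·1.0741) / (10) = -0.3837
Iteration 2:
  x = (-6 - (-2)·0.2667 - (1)·1.0741 - (4)·-0.3837) / (-10) = 0.5006
  y = (5 - (3)·0.5006 - (-4)·1.0741 - (3)·-0.3837) / (12) = 0.7455
  z = (12 - (3)·0.5006 - (2)·0.7455 - (-2)·-0.3837) / (9) = 0.9155
  w = (-7 - (1)·0.5006 - (2)·0.7455 - (-4)·0.9155) / (10) = -0.5330
Change: (-0.0994, 0.4788, -0.1586, -0.1493) → max |·| = 0.4788

0.4788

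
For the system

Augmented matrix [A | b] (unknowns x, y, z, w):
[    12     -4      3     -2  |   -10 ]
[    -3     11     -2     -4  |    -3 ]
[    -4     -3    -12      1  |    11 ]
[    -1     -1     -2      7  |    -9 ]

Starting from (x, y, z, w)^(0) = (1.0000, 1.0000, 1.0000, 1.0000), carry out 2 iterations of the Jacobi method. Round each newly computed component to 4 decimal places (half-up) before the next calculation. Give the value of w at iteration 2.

-1.6959

Iteration 1:
  x = (-10 - (-4)·1.0000 - (3)·1.0000 - (-2)·1.0000) / (12) = -0.5833
  y = (-3 - (-3)·1.0000 - (-2)·1.0000 - (-4)·1.0000) / (11) = 0.5455
  z = (11 - (-4)·1.0000 - (-3)·1.0000 - (1)·1.0000) / (-12) = -1.4167
  w = (-9 - (-1)·1.0000 - (-1)·1.0000 - (-2)·1.0000) / (7) = -0.7143
Iteration 2:
  x = (-10 - (-4)·0.5455 - (3)·-1.4167 - (-2)·-0.7143) / (12) = -0.4164
  y = (-3 - (-3)·-0.5833 - (-2)·-1.4167 - (-4)·-0.7143) / (11) = -0.9491
  z = (11 - (-4)·-0.5833 - (-3)·0.5455 - (1)·-0.7143) / (-12) = -0.9181
  w = (-9 - (-1)·-0.5833 - (-1)·0.5455 - (-2)·-1.4167) / (7) = -1.6959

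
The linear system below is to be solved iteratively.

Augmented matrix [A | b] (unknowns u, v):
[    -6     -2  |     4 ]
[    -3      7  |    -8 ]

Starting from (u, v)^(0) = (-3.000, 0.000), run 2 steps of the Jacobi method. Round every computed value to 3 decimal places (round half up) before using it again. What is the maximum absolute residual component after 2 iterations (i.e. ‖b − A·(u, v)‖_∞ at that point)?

2.432

Iteration 1:
  u = (4 - (-2)·0.000) / (-6) = -0.667
  v = (-8 - (-3)·-3.000) / (7) = -2.429
Iteration 2:
  u = (4 - (-2)·-2.429) / (-6) = 0.143
  v = (-8 - (-3)·-0.667) / (7) = -1.429
Residual b − A·x = (2.000, 2.432); ∞-norm = 2.432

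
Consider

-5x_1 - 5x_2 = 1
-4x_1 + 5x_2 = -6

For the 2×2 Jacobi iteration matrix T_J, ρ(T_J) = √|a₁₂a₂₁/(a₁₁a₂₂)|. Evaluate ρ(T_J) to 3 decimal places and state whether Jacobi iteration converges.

0.894

a₁₂a₂₁/(a₁₁a₂₂) = (-5)·(-4) / ((-5)·(5)) = -0.800000
ρ = √|-0.800000| = √0.800000 = 0.894
ρ < 1, so Jacobi converges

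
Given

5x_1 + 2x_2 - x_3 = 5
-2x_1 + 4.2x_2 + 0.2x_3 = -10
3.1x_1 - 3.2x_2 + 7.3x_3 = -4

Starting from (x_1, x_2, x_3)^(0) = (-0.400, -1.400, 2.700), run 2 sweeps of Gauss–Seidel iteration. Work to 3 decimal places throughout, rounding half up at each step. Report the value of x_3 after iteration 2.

-1.803

Iteration 1:
  x_1 = (5 - (2)·-1.400 - (-1)·2.700) / (5) = 2.100
  x_2 = (-10 - (-2)·2.100 - (0.2)·2.700) / (4.2) = -1.510
  x_3 = (-4 - (3.1)·2.100 - (-3.2)·-1.510) / (7.3) = -2.102
Iteration 2:
  x_1 = (5 - (2)·-1.510 - (-1)·-2.102) / (5) = 1.184
  x_2 = (-10 - (-2)·1.184 - (0.2)·-2.102) / (4.2) = -1.717
  x_3 = (-4 - (3.1)·1.184 - (-3.2)·-1.717) / (7.3) = -1.803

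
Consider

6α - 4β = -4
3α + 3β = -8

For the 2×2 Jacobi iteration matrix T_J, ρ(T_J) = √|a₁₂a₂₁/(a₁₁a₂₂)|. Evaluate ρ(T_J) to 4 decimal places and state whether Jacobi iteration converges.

a₁₂a₂₁/(a₁₁a₂₂) = (-4)·(3) / ((6)·(3)) = -0.666667
ρ = √|-0.666667| = √0.666667 = 0.8165
ρ < 1, so Jacobi converges

0.8165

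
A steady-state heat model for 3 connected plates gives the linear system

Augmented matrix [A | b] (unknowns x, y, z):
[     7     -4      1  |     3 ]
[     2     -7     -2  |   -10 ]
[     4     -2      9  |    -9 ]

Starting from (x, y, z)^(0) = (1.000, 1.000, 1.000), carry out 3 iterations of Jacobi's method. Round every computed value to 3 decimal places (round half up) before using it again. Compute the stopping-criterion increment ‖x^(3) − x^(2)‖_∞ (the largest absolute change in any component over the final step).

0.316

Iteration 1:
  x = (3 - (-4)·1.000 - (1)·1.000) / (7) = 0.857
  y = (-10 - (2)·1.000 - (-2)·1.000) / (-7) = 1.429
  z = (-9 - (4)·1.000 - (-2)·1.000) / (9) = -1.222
Iteration 2:
  x = (3 - (-4)·1.429 - (1)·-1.222) / (7) = 1.420
  y = (-10 - (2)·0.857 - (-2)·-1.222) / (-7) = 2.023
  z = (-9 - (4)·0.857 - (-2)·1.429) / (9) = -1.063
Iteration 3:
  x = (3 - (-4)·2.023 - (1)·-1.063) / (7) = 1.736
  y = (-10 - (2)·1.420 - (-2)·-1.063) / (-7) = 2.138
  z = (-9 - (4)·1.420 - (-2)·2.023) / (9) = -1.182
Change: (0.316, 0.115, -0.119) → max |·| = 0.316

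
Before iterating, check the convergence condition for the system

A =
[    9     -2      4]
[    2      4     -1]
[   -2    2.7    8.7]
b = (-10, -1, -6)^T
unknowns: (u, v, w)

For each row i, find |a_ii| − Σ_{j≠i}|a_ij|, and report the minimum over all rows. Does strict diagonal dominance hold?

1

row 1: |9| − (2+4) = 3
row 2: |4| − (2+1) = 1
row 3: |8.7| − (2+2.7) = 4
minimum over rows = 1 → strictly diagonally dominant (convergence guaranteed)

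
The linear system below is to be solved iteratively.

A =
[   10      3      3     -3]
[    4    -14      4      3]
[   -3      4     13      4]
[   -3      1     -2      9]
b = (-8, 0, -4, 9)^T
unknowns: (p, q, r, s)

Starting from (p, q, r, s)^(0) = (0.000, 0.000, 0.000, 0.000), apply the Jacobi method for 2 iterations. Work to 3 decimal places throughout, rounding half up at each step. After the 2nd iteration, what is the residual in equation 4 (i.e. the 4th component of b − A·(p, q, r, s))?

0.293

Iteration 1:
  p = (-8 - (3)·0.000 - (3)·0.000 - (-3)·0.000) / (10) = -0.800
  q = (0 - (4)·0.000 - (4)·0.000 - (3)·0.000) / (-14) = 0.000
  r = (-4 - (-3)·0.000 - (4)·0.000 - (4)·0.000) / (13) = -0.308
  s = (9 - (-3)·0.000 - (1)·0.000 - (-2)·0.000) / (9) = 1.000
Iteration 2:
  p = (-8 - (3)·0.000 - (3)·-0.308 - (-3)·1.000) / (10) = -0.408
  q = (0 - (4)·-0.800 - (4)·-0.308 - (3)·1.000) / (-14) = -0.102
  r = (-4 - (-3)·-0.800 - (4)·0.000 - (4)·1.000) / (13) = -0.800
  s = (9 - (-3)·-0.800 - (1)·0.000 - (-2)·-0.308) / (9) = 0.665
Residual b − A·x = (0.781, 1.409, 2.924, 0.293)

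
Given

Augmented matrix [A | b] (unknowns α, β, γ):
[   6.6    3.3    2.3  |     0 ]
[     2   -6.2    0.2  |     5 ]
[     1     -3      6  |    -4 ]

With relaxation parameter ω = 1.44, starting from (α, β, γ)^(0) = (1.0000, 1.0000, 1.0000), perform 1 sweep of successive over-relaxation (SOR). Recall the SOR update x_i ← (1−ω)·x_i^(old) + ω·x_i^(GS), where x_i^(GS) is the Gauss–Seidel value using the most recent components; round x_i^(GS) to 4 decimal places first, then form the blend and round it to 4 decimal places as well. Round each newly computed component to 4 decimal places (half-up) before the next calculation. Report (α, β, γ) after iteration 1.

(-1.6618, -2.3268, -2.6765)

Iteration 1:
  α: GS value = (0 - (3.3)·1.0000 - (2.3)·1.0000) / (6.6) = -0.8485;  α ← (1−ω)·1.0000 + ω·-0.8485 = -1.6618
  β: GS value = (5 - (2)·-1.6618 - (0.2)·1.0000) / (-6.2) = -1.3103;  β ← (1−ω)·1.0000 + ω·-1.3103 = -2.3268
  γ: GS value = (-4 - (1)·-1.6618 - (-3)·-2.3268) / (6) = -1.5531;  γ ← (1−ω)·1.0000 + ω·-1.5531 = -2.6765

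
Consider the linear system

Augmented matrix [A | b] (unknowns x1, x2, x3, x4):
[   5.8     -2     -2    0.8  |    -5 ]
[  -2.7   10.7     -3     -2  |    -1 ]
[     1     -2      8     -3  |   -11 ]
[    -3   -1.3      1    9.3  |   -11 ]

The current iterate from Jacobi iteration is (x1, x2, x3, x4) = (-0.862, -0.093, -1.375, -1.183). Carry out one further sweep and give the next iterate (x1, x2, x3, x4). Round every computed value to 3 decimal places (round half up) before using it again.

One sweep:
  x1 = (-5 - (-2)·-0.093 - (-2)·-1.375 - (0.8)·-1.183) / (5.8) = -1.205
  x2 = (-1 - (-2.7)·-0.862 - (-3)·-1.375 - (-2)·-1.183) / (10.7) = -0.918
  x3 = (-11 - (1)·-0.862 - (-2)·-0.093 - (-3)·-1.183) / (8) = -1.734
  x4 = (-11 - (-3)·-0.862 - (-1.3)·-0.093 - (1)·-1.375) / (9.3) = -1.326

(-1.205, -0.918, -1.734, -1.326)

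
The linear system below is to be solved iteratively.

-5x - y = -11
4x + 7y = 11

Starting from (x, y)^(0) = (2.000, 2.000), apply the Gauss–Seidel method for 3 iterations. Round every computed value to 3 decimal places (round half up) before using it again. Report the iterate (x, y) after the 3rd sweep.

Iteration 1:
  x = (-11 - (-1)·2.000) / (-5) = 1.800
  y = (11 - (4)·1.800) / (7) = 0.543
Iteration 2:
  x = (-11 - (-1)·0.543) / (-5) = 2.091
  y = (11 - (4)·2.091) / (7) = 0.377
Iteration 3:
  x = (-11 - (-1)·0.377) / (-5) = 2.125
  y = (11 - (4)·2.125) / (7) = 0.357

(2.125, 0.357)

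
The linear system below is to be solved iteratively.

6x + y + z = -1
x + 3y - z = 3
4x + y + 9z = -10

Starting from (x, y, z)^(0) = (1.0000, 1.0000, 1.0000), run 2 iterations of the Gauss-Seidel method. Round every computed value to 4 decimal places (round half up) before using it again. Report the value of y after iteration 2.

0.7284

Iteration 1:
  x = (-1 - (1)·1.0000 - (1)·1.0000) / (6) = -0.5000
  y = (3 - (1)·-0.5000 - (-1)·1.0000) / (3) = 1.5000
  z = (-10 - (4)·-0.5000 - (1)·1.5000) / (9) = -1.0556
Iteration 2:
  x = (-1 - (1)·1.5000 - (1)·-1.0556) / (6) = -0.2407
  y = (3 - (1)·-0.2407 - (-1)·-1.0556) / (3) = 0.7284
  z = (-10 - (4)·-0.2407 - (1)·0.7284) / (9) = -1.0851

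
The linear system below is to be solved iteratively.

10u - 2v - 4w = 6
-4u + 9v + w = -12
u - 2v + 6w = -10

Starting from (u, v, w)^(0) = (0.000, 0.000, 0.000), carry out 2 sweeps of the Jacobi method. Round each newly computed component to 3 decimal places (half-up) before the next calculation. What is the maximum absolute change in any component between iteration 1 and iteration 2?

Iteration 1:
  u = (6 - (-2)·0.000 - (-4)·0.000) / (10) = 0.600
  v = (-12 - (-4)·0.000 - (1)·0.000) / (9) = -1.333
  w = (-10 - (1)·0.000 - (-2)·0.000) / (6) = -1.667
Iteration 2:
  u = (6 - (-2)·-1.333 - (-4)·-1.667) / (10) = -0.333
  v = (-12 - (-4)·0.600 - (1)·-1.667) / (9) = -0.881
  w = (-10 - (1)·0.600 - (-2)·-1.333) / (6) = -2.211
Change: (-0.933, 0.452, -0.544) → max |·| = 0.933

0.933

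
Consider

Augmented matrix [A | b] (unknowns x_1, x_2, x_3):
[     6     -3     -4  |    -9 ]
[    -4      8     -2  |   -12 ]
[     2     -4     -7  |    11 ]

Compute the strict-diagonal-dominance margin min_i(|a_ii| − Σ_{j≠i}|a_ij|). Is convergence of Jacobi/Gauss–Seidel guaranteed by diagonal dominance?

row 1: |6| − (3+4) = -1
row 2: |8| − (4+2) = 2
row 3: |-7| − (2+4) = 1
minimum over rows = -1 → not strictly diagonally dominant

-1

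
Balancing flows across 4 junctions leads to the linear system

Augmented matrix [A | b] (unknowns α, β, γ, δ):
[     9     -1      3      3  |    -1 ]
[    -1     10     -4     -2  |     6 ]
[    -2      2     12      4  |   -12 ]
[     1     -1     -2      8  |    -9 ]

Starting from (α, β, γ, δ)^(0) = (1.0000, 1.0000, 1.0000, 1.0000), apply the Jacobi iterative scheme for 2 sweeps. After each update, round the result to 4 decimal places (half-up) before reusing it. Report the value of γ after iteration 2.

-1.0361

Iteration 1:
  α = (-1 - (-1)·1.0000 - (3)·1.0000 - (3)·1.0000) / (9) = -0.6667
  β = (6 - (-1)·1.0000 - (-4)·1.0000 - (-2)·1.0000) / (10) = 1.3000
  γ = (-12 - (-2)·1.0000 - (2)·1.0000 - (4)·1.0000) / (12) = -1.3333
  δ = (-9 - (1)·1.0000 - (-1)·1.0000 - (-2)·1.0000) / (8) = -0.8750
Iteration 2:
  α = (-1 - (-1)·1.3000 - (3)·-1.3333 - (3)·-0.8750) / (9) = 0.7694
  β = (6 - (-1)·-0.6667 - (-4)·-1.3333 - (-2)·-0.8750) / (10) = -0.1750
  γ = (-12 - (-2)·-0.6667 - (2)·1.3000 - (4)·-0.8750) / (12) = -1.0361
  δ = (-9 - (1)·-0.6667 - (-1)·1.3000 - (-2)·-1.3333) / (8) = -1.2125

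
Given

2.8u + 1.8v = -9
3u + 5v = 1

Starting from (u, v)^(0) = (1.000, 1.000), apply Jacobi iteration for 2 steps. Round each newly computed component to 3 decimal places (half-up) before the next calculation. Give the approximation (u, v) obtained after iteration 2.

(-2.957, 2.514)

Iteration 1:
  u = (-9 - (1.8)·1.000) / (2.8) = -3.857
  v = (1 - (3)·1.000) / (5) = -0.400
Iteration 2:
  u = (-9 - (1.8)·-0.400) / (2.8) = -2.957
  v = (1 - (3)·-3.857) / (5) = 2.514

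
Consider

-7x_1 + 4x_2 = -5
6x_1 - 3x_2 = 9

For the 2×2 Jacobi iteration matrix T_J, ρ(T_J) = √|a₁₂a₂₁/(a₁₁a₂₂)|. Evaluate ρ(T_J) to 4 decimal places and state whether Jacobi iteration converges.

1.0690

a₁₂a₂₁/(a₁₁a₂₂) = (4)·(6) / ((-7)·(-3)) = 1.142857
ρ = √|1.142857| = √1.142857 = 1.0690
ρ > 1, so Jacobi diverges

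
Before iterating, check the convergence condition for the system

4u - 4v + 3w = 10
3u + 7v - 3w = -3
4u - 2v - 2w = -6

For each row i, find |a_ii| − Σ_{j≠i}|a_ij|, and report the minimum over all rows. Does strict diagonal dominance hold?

row 1: |4| − (4+3) = -3
row 2: |7| − (3+3) = 1
row 3: |-2| − (4+2) = -4
minimum over rows = -4 → not strictly diagonally dominant

-4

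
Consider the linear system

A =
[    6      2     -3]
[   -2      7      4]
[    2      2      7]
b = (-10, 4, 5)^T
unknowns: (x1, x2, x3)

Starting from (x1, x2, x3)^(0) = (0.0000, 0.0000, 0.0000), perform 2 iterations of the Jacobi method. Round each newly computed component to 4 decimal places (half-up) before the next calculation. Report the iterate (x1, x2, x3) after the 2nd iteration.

(-1.5000, -0.3129, 1.0272)

Iteration 1:
  x1 = (-10 - (2)·0.0000 - (-3)·0.0000) / (6) = -1.6667
  x2 = (4 - (-2)·0.0000 - (4)·0.0000) / (7) = 0.5714
  x3 = (5 - (2)·0.0000 - (2)·0.0000) / (7) = 0.7143
Iteration 2:
  x1 = (-10 - (2)·0.5714 - (-3)·0.7143) / (6) = -1.5000
  x2 = (4 - (-2)·-1.6667 - (4)·0.7143) / (7) = -0.3129
  x3 = (5 - (2)·-1.6667 - (2)·0.5714) / (7) = 1.0272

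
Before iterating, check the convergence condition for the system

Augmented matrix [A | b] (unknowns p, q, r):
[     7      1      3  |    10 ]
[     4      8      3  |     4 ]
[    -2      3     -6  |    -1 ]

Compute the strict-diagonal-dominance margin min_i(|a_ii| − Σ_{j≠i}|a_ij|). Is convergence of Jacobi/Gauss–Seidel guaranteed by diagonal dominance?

row 1: |7| − (1+3) = 3
row 2: |8| − (4+3) = 1
row 3: |-6| − (2+3) = 1
minimum over rows = 1 → strictly diagonally dominant (convergence guaranteed)

1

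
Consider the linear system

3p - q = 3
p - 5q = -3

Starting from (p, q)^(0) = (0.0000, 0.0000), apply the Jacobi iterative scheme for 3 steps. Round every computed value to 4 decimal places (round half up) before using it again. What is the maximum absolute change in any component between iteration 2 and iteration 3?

Iteration 1:
  p = (3 - (-1)·0.0000) / (3) = 1.0000
  q = (-3 - (1)·0.0000) / (-5) = 0.6000
Iteration 2:
  p = (3 - (-1)·0.6000) / (3) = 1.2000
  q = (-3 - (1)·1.0000) / (-5) = 0.8000
Iteration 3:
  p = (3 - (-1)·0.8000) / (3) = 1.2667
  q = (-3 - (1)·1.2000) / (-5) = 0.8400
Change: (0.0667, 0.0400) → max |·| = 0.0667

0.0667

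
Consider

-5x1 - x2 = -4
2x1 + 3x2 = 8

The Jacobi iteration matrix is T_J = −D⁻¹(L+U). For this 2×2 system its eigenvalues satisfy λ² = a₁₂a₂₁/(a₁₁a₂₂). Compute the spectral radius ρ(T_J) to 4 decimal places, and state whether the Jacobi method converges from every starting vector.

a₁₂a₂₁/(a₁₁a₂₂) = (-1)·(2) / ((-5)·(3)) = 0.133333
ρ = √|0.133333| = √0.133333 = 0.3651
ρ < 1, so Jacobi converges

0.3651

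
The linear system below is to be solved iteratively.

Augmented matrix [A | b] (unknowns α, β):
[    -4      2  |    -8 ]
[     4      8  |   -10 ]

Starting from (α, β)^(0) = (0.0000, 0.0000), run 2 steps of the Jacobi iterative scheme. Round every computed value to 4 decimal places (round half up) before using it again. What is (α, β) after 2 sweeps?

(1.3750, -2.2500)

Iteration 1:
  α = (-8 - (2)·0.0000) / (-4) = 2.0000
  β = (-10 - (4)·0.0000) / (8) = -1.2500
Iteration 2:
  α = (-8 - (2)·-1.2500) / (-4) = 1.3750
  β = (-10 - (4)·2.0000) / (8) = -2.2500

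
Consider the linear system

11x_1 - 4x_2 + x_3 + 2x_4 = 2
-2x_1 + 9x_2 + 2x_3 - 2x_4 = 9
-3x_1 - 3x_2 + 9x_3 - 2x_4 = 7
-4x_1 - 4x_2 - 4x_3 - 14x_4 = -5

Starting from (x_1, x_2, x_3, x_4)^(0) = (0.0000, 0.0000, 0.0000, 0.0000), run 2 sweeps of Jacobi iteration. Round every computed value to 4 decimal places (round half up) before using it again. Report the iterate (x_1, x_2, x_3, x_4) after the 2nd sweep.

Iteration 1:
  x_1 = (2 - (-4)·0.0000 - (1)·0.0000 - (2)·0.0000) / (11) = 0.1818
  x_2 = (9 - (-2)·0.0000 - (2)·0.0000 - (-2)·0.0000) / (9) = 1.0000
  x_3 = (7 - (-3)·0.0000 - (-3)·0.0000 - (-2)·0.0000) / (9) = 0.7778
  x_4 = (-5 - (-4)·0.0000 - (-4)·0.0000 - (-4)·0.0000) / (-14) = 0.3571
Iteration 2:
  x_1 = (2 - (-4)·1.0000 - (1)·0.7778 - (2)·0.3571) / (11) = 0.4098
  x_2 = (9 - (-2)·0.1818 - (2)·0.7778 - (-2)·0.3571) / (9) = 0.9469
  x_3 = (7 - (-3)·0.1818 - (-3)·1.0000 - (-2)·0.3571) / (9) = 1.2511
  x_4 = (-5 - (-4)·0.1818 - (-4)·1.0000 - (-4)·0.7778) / (-14) = -0.2027

(0.4098, 0.9469, 1.2511, -0.2027)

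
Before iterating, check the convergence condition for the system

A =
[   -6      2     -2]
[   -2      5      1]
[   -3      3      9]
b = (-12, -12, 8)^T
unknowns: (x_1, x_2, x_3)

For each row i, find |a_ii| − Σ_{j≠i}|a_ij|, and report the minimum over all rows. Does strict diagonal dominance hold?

row 1: |-6| − (2+2) = 2
row 2: |5| − (2+1) = 2
row 3: |9| − (3+3) = 3
minimum over rows = 2 → strictly diagonally dominant (convergence guaranteed)

2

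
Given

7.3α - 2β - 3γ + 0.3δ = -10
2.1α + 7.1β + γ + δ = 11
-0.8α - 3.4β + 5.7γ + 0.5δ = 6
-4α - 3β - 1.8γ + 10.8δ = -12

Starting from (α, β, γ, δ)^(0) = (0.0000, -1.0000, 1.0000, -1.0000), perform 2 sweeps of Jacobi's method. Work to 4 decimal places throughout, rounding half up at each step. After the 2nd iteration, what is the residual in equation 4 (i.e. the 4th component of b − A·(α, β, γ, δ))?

5.8958

Iteration 1:
  α = (-10 - (-2)·-1.0000 - (-3)·1.0000 - (0.3)·-1.0000) / (7.3) = -1.1918
  β = (11 - (2.1)·0.0000 - (1)·1.0000 - (1)·-1.0000) / (7.1) = 1.5493
  γ = (6 - (-0.8)·0.0000 - (-3.4)·-1.0000 - (0.5)·-1.0000) / (5.7) = 0.5439
  δ = (-12 - (-4)·0.0000 - (-3)·-1.0000 - (-1.8)·1.0000) / (10.8) = -1.2222
Iteration 2:
  α = (-10 - (-2)·1.5493 - (-3)·0.5439 - (0.3)·-1.2222) / (7.3) = -0.6716
  β = (11 - (2.1)·-1.1918 - (1)·0.5439 - (1)·-1.2222) / (7.1) = 1.9973
  γ = (6 - (-0.8)·-1.1918 - (-3.4)·1.5493 - (0.5)·-1.2222) / (5.7) = 1.9167
  δ = (-12 - (-4)·-1.1918 - (-3)·1.5493 - (-1.8)·0.5439) / (10.8) = -1.0315
Residual b − A·x = (4.9568, -2.6557, 1.8441, 5.8958)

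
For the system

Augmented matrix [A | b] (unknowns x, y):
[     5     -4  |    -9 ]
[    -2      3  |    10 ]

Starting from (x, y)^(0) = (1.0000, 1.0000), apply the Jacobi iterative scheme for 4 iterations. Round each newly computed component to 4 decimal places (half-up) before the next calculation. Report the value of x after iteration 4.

1.6134

Iteration 1:
  x = (-9 - (-4)·1.0000) / (5) = -1.0000
  y = (10 - (-2)·1.0000) / (3) = 4.0000
Iteration 2:
  x = (-9 - (-4)·4.0000) / (5) = 1.4000
  y = (10 - (-2)·-1.0000) / (3) = 2.6667
Iteration 3:
  x = (-9 - (-4)·2.6667) / (5) = 0.3334
  y = (10 - (-2)·1.4000) / (3) = 4.2667
Iteration 4:
  x = (-9 - (-4)·4.2667) / (5) = 1.6134
  y = (10 - (-2)·0.3334) / (3) = 3.5556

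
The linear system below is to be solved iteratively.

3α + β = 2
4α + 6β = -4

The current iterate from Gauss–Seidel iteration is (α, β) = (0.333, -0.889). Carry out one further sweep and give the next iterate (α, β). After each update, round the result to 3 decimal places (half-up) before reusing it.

(0.963, -1.309)

One sweep:
  α = (2 - (1)·-0.889) / (3) = 0.963
  β = (-4 - (4)·0.963) / (6) = -1.309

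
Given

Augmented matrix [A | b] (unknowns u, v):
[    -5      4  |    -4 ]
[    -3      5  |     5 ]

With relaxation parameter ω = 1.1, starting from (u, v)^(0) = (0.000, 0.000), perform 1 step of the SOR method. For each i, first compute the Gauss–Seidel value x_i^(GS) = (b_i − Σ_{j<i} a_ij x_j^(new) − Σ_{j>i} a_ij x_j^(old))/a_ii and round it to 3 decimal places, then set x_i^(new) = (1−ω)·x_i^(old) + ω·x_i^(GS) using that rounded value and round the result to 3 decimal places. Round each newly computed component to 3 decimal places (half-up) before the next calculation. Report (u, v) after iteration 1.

Iteration 1:
  u: GS value = (-4 - (4)·0.000) / (-5) = 0.800;  u ← (1−ω)·0.000 + ω·0.800 = 0.880
  v: GS value = (5 - (-3)·0.880) / (5) = 1.528;  v ← (1−ω)·0.000 + ω·1.528 = 1.681

(0.880, 1.681)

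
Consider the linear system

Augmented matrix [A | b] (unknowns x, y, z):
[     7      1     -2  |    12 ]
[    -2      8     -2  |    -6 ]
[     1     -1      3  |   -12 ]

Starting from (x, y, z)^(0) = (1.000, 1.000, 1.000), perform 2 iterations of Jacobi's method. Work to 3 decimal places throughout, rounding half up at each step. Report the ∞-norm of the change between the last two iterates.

1.250

Iteration 1:
  x = (12 - (1)·1.000 - (-2)·1.000) / (7) = 1.857
  y = (-6 - (-2)·1.000 - (-2)·1.000) / (8) = -0.250
  z = (-12 - (1)·1.000 - (-1)·1.000) / (3) = -4.000
Iteration 2:
  x = (12 - (1)·-0.250 - (-2)·-4.000) / (7) = 0.607
  y = (-6 - (-2)·1.857 - (-2)·-4.000) / (8) = -1.286
  z = (-12 - (1)·1.857 - (-1)·-0.250) / (3) = -4.702
Change: (-1.250, -1.036, -0.702) → max |·| = 1.250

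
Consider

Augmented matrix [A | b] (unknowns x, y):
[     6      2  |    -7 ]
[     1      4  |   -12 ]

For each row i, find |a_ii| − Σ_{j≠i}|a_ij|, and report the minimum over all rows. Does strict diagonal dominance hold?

3

row 1: |6| − (2) = 4
row 2: |4| − (1) = 3
minimum over rows = 3 → strictly diagonally dominant (convergence guaranteed)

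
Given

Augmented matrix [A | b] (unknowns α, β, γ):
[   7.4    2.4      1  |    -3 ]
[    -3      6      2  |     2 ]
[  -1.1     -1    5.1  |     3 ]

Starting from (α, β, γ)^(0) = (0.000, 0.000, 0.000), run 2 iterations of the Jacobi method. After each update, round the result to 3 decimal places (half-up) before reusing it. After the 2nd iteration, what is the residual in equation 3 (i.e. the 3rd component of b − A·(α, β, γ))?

Iteration 1:
  α = (-3 - (2.4)·0.000 - (1)·0.000) / (7.4) = -0.405
  β = (2 - (-3)·0.000 - (2)·0.000) / (6) = 0.333
  γ = (3 - (-1.1)·0.000 - (-1)·0.000) / (5.1) = 0.588
Iteration 2:
  α = (-3 - (2.4)·0.333 - (1)·0.588) / (7.4) = -0.593
  β = (2 - (-3)·-0.405 - (2)·0.588) / (6) = -0.065
  γ = (3 - (-1.1)·-0.405 - (-1)·0.333) / (5.1) = 0.566
Residual b − A·x = (0.978, -0.521, -0.604)

-0.604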